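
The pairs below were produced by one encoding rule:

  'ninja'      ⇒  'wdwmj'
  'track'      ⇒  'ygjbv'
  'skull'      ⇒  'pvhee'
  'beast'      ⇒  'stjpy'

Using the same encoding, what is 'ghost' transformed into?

n(13)→w(22) and i(8)→d(3) fit y≡9x+9 (mod 26); the inverse of 9 mod 26 is 3. Treating letters as 0–25, the rule is x ↦ 9x + 9 (mod 26).
For ghost: g(6)→9·6+9≡11=l; h(7)→9·7+9≡20=u; o(14)→9·14+9≡5=f; s(18)→9·18+9≡15=p; t(19)→9·19+9≡24=y (all mod 26).

lufpy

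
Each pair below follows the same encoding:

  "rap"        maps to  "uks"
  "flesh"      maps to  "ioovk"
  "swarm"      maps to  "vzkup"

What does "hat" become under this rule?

kkw

The shift depends on letter class: consonant r→u is +3, but vowel a→k is +10. Vowels shift forward by 10 and consonants shift forward by 3.
For hat: h(cons)+3=k, a(vowel)+10=k, t(cons)+3=w.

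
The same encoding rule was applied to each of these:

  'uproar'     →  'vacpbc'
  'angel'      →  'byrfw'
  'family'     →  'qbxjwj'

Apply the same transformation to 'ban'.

mby

The shift depends on letter class: consonant p→a is +11, but vowel u→v is +1. The rule splits by letter class: vowels +1, consonants +11.
Applying it to ban: b(cons)+11=m, a(vowel)+1=b, n(cons)+11=y.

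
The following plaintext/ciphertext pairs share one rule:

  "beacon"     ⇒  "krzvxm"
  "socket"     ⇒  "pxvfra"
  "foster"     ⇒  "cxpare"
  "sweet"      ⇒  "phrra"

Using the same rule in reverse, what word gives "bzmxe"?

This is an affine cipher: with a=0,…,z=25, each position x becomes (11x+25) mod 26.
Reversing it on bzmxe: b(1)→19·(1−25)≡12=m; z(25)→19·(25−25)≡0=a; m(12)→19·(12−25)≡13=n; x(23)→19·(23−25)≡14=o; e(4)→19·(4−25)≡17=r (all mod 26).

manor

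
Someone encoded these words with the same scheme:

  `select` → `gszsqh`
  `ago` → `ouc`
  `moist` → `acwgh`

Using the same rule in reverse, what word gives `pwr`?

Compare letters: s→g is +14, e→s is +14, l→z is +14 — a constant shift. Every letter moves 14 places later in the alphabet, wrapping around z→a.
Reversing it on pwr: p−14=b, w−14=i, r−14=d.

bid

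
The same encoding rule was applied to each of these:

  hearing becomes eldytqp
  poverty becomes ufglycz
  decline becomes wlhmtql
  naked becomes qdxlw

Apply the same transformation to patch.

Treating letters as 0–25, the rule is x ↦ 15x + 3 (mod 26).
For patch: p(15)→15·15+3≡20=u; a(0)→15·0+3≡3=d; t(19)→15·19+3≡2=c; c(2)→15·2+3≡7=h; h(7)→15·7+3≡4=e (all mod 26).

udche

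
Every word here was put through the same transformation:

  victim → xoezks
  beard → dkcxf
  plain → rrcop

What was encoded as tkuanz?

result

Shifts by position in victim: pos 0: v→x (+2), pos 1: i→o (+6), pos 2: c→e (+2), pos 3: t→z (+6) — repeating every 2. The shifts repeat in a cycle of length 2: positions 0,1,… shift by +2, +6, then the pattern repeats.
Decoding tkuanz: t−2=r, k−6=e, u−2=s, a−6=u, n−2=l, z−6=t.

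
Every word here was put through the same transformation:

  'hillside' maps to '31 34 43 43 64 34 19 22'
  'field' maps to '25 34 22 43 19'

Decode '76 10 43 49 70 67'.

h(#8)→31 and i(#9)→34: differences scale by 3, so n = 3·pos + 7. Each letter becomes 3×(its alphabet position, a=1..z=26) + 7.
Decoding 76 10 43 49 70 67: 76→(76−7)÷3=23=w, 10→(10−7)÷3=1=a, 43→(43−7)÷3=12=l, 49→(49−7)÷3=14=n, 70→(70−7)÷3=21=u, 67→(67−7)÷3=20=t.

walnut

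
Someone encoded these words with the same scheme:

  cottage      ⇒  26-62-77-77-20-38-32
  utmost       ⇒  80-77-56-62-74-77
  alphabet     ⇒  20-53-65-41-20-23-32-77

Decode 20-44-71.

air

c(#3)→26 and o(#15)→62: differences scale by 3, so n = 3·pos + 17. Each letter becomes 3×(its alphabet position, a=1..z=26) + 17.
Reversing it on 20-44-71: 20→(20−17)÷3=1=a, 44→(44−17)÷3=9=i, 71→(71−17)÷3=18=r.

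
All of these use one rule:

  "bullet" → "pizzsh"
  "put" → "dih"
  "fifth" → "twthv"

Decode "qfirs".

Each letter is shifted forward by 14 in the alphabet (a Caesar shift of +14).
Undoing it on qfirs: q−14=c, f−14=r, i−14=u, r−14=d, s−14=e.

crude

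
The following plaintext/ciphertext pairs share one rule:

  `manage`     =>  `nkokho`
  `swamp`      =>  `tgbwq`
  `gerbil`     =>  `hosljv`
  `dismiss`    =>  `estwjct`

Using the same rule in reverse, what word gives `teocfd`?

sunset

Shifts by position in manage: pos 0: m→n (+1), pos 1: a→k (+10), pos 2: n→o (+1), pos 3: a→k (+10) — repeating every 2. The shifts repeat in a cycle of length 2: positions 0,1,… shift by +1, +10, then the pattern repeats.
Undoing it on teocfd: t−1=s, e−10=u, o−1=n, c−10=s, f−1=e, d−10=t.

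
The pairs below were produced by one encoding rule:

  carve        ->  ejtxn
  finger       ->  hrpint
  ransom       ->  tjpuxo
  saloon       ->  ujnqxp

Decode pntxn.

Shifts by position in carve: pos 0: c→e (+2), pos 1: a→j (+9), pos 2: r→t (+2), pos 3: v→x (+2), pos 4: e→n (+9) — repeating every 3. The shifts repeat in a cycle of length 3: positions 0,1,… shift by +2, +9, +2, then the pattern repeats.
Reversing it on pntxn: p−2=n, n−9=e, t−2=r, x−2=v, n−9=e.

nerve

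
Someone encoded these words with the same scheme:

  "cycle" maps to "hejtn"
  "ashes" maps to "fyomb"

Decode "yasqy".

In cycle: c→h is +5, y→e is +6, c→j is +7, l→t is +8 — the shift increases by 1 each position. Letter i (0-indexed) is shifted by i+5, so successive shifts are 5, 6, 7, ….
Undoing it on yasqy: y−5=t, a−6=u, s−7=l, q−8=i, y−9=p.

tulip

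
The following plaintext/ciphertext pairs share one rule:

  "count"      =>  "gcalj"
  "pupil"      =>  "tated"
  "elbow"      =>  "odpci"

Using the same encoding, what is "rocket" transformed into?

bcgmoj

c(2)→g(6) and o(14)→c(2) fit y≡17x+24 (mod 26); the inverse of 17 mod 26 is 23. This is an affine cipher: with a=0,…,z=25, each position x becomes (17x+24) mod 26.
Applying it to rocket: r(17)→17·17+24≡1=b; o(14)→17·14+24≡2=c; c(2)→17·2+24≡6=g; k(10)→17·10+24≡12=m; e(4)→17·4+24≡14=o; t(19)→17·19+24≡9=j (all mod 26).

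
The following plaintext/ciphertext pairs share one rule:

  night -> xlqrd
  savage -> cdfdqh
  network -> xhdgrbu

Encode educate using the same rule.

hnxmddh

The rule splits by letter class: vowels +3, consonants +10.
Applying it to educate: e(vowel)+3=h, d(cons)+10=n, u(vowel)+3=x, c(cons)+10=m, a(vowel)+3=d, t(cons)+10=d, e(vowel)+3=h.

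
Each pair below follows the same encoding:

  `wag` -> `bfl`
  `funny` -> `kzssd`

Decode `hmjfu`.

It's a constant shift of +5 (ROT5).
Reversing it on hmjfu: h−5=c, m−5=h, j−5=e, f−5=a, u−5=p.

cheap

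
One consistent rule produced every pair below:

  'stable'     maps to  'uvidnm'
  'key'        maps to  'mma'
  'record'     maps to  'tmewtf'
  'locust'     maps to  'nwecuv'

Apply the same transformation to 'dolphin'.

The shift depends on letter class: consonant s→u is +2, but vowel a→i is +8. The rule splits by letter class: vowels +8, consonants +2.
On dolphin: d(cons)+2=f, o(vowel)+8=w, l(cons)+2=n, p(cons)+2=r, h(cons)+2=j, i(vowel)+8=q, n(cons)+2=p.

fwnrjqp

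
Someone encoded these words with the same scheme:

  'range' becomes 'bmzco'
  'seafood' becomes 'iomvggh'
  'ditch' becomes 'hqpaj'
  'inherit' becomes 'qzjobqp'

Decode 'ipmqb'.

r(17)→b(1) and a(0)→m(12) fit y≡7x+12 (mod 26); the inverse of 7 mod 26 is 15. Each letter's alphabet position (a=0..z=25) is mapped through 7·x+12 mod 26 — an affine cipher.
Decoding ipmqb: i(8)→15·(8−12)≡18=s; p(15)→15·(15−12)≡19=t; m(12)→15·(12−12)≡0=a; q(16)→15·(16−12)≡8=i; b(1)→15·(1−12)≡17=r (all mod 26).

stair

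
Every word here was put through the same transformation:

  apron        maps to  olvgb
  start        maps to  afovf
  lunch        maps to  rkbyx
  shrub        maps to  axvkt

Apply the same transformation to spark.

a(0)→o(14) and p(15)→l(11) fit y≡5x+14 (mod 26); the inverse of 5 mod 26 is 21. Treating letters as 0–25, the rule is x ↦ 5x + 14 (mod 26).
Applying it to spark: s(18)→5·18+14≡0=a; p(15)→5·15+14≡11=l; a(0)→5·0+14≡14=o; r(17)→5·17+14≡21=v; k(10)→5·10+14≡12=m (all mod 26).

alovm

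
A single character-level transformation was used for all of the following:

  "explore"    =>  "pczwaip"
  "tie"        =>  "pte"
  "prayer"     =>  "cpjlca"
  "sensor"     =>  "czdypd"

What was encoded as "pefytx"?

The output letters match the input read backwards, each shifted +11: explore reversed is erolpxe. Two steps: reverse the string, then apply a Caesar shift of +11.
Decoding pefytx: shift back: p−11=e, e−11=t, f−11=u, y−11=n, t−11=i, x−11=m → etunim; then reverse → minute.

minute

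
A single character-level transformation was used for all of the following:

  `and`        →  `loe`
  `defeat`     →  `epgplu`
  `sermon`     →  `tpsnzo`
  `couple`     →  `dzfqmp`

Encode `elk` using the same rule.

pml

The shift depends on letter class: consonant n→o is +1, but vowel a→l is +11. Vowels shift forward by 11 and consonants shift forward by 1.
For elk: e(vowel)+11=p, l(cons)+1=m, k(cons)+1=l.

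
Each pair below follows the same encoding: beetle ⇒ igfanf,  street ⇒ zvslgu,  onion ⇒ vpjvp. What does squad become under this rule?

zsvhf

Shifts by position in beetle: pos 0: b→i (+7), pos 1: e→g (+2), pos 2: e→f (+1), pos 3: t→a (+7), pos 4: l→n (+2), pos 5: e→f (+1) — repeating every 3. It's a Vigenère-style cipher with numeric key [7,2,1]: position i shifts by key[i mod 3].
On squad: s+7=z, q+2=s, u+1=v, a+7=h, d+2=f.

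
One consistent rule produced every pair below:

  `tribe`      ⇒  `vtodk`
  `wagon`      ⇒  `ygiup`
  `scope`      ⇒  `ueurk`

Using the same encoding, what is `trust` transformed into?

vtauv

The shift depends on letter class: consonant t→v is +2, but vowel i→o is +6. Two shifts are in play — +6 for a/e/i/o/u, +2 for every other letter.
On trust: t(cons)+2=v, r(cons)+2=t, u(vowel)+6=a, s(cons)+2=u, t(cons)+2=v.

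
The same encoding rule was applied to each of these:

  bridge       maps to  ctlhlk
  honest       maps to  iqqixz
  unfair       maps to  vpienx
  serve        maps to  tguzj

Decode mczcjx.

lawyer

In bridge: b→c is +1, r→t is +2, i→l is +3, d→h is +4 — the shift increases by 1 each position. The shift increases by 1 at each position, starting from +1: 1, 2, 3, ….
Reversing it on mczcjx: m−1=l, c−2=a, z−3=w, c−4=y, j−5=e, x−6=r.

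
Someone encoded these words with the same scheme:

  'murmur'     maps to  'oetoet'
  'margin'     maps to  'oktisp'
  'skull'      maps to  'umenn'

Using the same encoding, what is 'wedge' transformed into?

The shift depends on letter class: consonant m→o is +2, but vowel u→e is +10. Two shifts are in play — +10 for a/e/i/o/u, +2 for every other letter.
For wedge: w(cons)+2=y, e(vowel)+10=o, d(cons)+2=f, g(cons)+2=i, e(vowel)+10=o.

yofio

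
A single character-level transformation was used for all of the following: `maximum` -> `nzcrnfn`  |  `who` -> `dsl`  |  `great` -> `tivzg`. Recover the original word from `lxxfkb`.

Each pair mirrors across the alphabet (m↔n, a↔z, x↔c): positions sum to 25. This is the alphabet-reversal cipher (Atbash): a becomes z, b becomes y, etc.
Undoing it on lxxfkb: l↔o, x↔c, x↔c, f↔u, k↔p, b↔y.

occupy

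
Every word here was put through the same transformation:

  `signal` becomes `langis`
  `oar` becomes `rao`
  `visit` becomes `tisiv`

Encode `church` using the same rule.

hcruhc

The output letters match the input read backwards: signal reversed is langis. It's just the letters in reverse order.
Applying it to church: reverse → hcruhc.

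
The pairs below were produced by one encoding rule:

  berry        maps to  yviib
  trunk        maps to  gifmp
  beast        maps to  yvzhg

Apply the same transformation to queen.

This is the alphabet-reversal cipher (Atbash): a becomes z, b becomes y, etc.
For queen: q↔j, u↔f, e↔v, e↔v, n↔m.

jfvvm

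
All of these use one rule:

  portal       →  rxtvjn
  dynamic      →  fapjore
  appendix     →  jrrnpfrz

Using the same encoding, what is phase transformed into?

The shift depends on letter class: consonant p→r is +2, but vowel o→x is +9. Two shifts are in play — +9 for a/e/i/o/u, +2 for every other letter.
For phase: p(cons)+2=r, h(cons)+2=j, a(vowel)+9=j, s(cons)+2=u, e(vowel)+9=n.

rjjun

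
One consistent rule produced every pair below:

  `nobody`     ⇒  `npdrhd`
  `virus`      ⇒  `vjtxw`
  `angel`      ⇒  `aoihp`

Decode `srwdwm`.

squash

In nobody: n→n is +0, o→p is +1, b→d is +2, o→r is +3 — the shift increases by 1 each position. Letter i (0-indexed) is shifted by i+0, so successive shifts are 0, 1, 2, ….
Decoding srwdwm: s−0=s, r−1=q, w−2=u, d−3=a, w−4=s, m−5=h.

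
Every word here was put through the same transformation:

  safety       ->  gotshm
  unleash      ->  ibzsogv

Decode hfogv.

trash

Compare letters: s→g is +14, a→o is +14, f→t is +14 — a constant shift. Each letter is shifted forward by 14 in the alphabet (a Caesar shift of +14).
Decoding hfogv: h−14=t, f−14=r, o−14=a, g−14=s, v−14=h.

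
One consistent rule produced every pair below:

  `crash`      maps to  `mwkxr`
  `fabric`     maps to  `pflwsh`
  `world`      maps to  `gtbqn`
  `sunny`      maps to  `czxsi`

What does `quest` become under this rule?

azoxd

Shifts by position in crash: pos 0: c→m (+10), pos 1: r→w (+5), pos 2: a→k (+10), pos 3: s→x (+5) — repeating every 2. It's a Vigenère-style cipher with numeric key [10,5]: position i shifts by key[i mod 2].
For quest: q+10=a, u+5=z, e+10=o, s+5=x, t+10=d.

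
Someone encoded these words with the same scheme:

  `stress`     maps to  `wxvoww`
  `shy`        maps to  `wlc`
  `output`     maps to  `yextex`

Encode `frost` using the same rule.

jvywx

The shift depends on letter class: consonant s→w is +4, but vowel e→o is +10. Vowels shift forward by 10 and consonants shift forward by 4.
On frost: f(cons)+4=j, r(cons)+4=v, o(vowel)+10=y, s(cons)+4=w, t(cons)+4=x.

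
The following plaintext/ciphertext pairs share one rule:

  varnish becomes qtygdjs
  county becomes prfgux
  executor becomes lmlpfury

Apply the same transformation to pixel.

cdmlk

v(21)→q(16) and a(0)→t(19) fit y≡11x+19 (mod 26); the inverse of 11 mod 26 is 19. This is an affine cipher: with a=0,…,z=25, each position x becomes (11x+19) mod 26.
Applying it to pixel: p(15)→11·15+19≡2=c; i(8)→11·8+19≡3=d; x(23)→11·23+19≡12=m; e(4)→11·4+19≡11=l; l(11)→11·11+19≡10=k (all mod 26).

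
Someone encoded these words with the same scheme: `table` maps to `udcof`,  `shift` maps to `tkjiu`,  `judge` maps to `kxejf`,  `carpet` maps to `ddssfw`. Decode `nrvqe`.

Shifts by position in table: pos 0: t→u (+1), pos 1: a→d (+3), pos 2: b→c (+1), pos 3: l→o (+3) — repeating every 2. It's a Vigenère-style cipher with numeric key [1,3]: position i shifts by key[i mod 2].
Undoing it on nrvqe: n−1=m, r−3=o, v−1=u, q−3=n, e−1=d.

mound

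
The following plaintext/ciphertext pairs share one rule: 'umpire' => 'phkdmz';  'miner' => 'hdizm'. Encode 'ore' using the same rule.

Compare letters: u→p is +21, m→h is +21, p→k is +21 — a constant shift. It's a constant shift of +21 (ROT21).
On ore: o+21=j, r+21=m, e+21=z.

jmz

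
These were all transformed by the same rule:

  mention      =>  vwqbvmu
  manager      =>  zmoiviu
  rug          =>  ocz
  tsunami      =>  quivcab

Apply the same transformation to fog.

The word is reversed, then every letter is shifted forward by 8.
Applying it to fog: reverse → gof; then shift: g+8=o, o+8=w, f+8=n.

own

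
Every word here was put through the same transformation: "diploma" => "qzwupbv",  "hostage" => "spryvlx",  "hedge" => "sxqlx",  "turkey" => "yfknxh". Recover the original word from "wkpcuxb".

problem

Treating letters as 0–25, the rule is x ↦ 7x + 21 (mod 26).
Undoing it on wkpcuxb: w(22)→15·(22−21)≡15=p; k(10)→15·(10−21)≡17=r; p(15)→15·(15−21)≡14=o; c(2)→15·(2−21)≡1=b; u(20)→15·(20−21)≡11=l; x(23)→15·(23−21)≡4=e; b(1)→15·(1−21)≡12=m (all mod 26).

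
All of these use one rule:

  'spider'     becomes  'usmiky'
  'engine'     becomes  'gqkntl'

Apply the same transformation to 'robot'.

In spider: s→u is +2, p→s is +3, i→m is +4, d→i is +5 — the shift increases by 1 each position. The shift increases by 1 at each position, starting from +2: 2, 3, 4, ….
On robot: r+2=t, o+3=r, b+4=f, o+5=t, t+6=z.

trftz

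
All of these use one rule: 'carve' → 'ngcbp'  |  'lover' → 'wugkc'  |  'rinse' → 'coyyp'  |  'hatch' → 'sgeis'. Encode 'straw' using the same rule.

dzcgh

Shifts by position in carve: pos 0: c→n (+11), pos 1: a→g (+6), pos 2: r→c (+11), pos 3: v→b (+6) — repeating every 2. It's a Vigenère-style cipher with numeric key [11,6]: position i shifts by key[i mod 2].
For straw: s+11=d, t+6=z, r+11=c, a+6=g, w+11=h.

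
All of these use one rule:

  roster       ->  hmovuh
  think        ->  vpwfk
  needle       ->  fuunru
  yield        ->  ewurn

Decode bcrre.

r(17)→h(7) and o(14)→m(12) fit y≡7x+18 (mod 26); the inverse of 7 mod 26 is 15. Each letter's alphabet position (a=0..z=25) is mapped through 7·x+18 mod 26 — an affine cipher.
Decoding bcrre: b(1)→15·(1−18)≡5=f; c(2)→15·(2−18)≡20=u; r(17)→15·(17−18)≡11=l; r(17)→15·(17−18)≡11=l; e(4)→15·(4−18)≡24=y (all mod 26).

fully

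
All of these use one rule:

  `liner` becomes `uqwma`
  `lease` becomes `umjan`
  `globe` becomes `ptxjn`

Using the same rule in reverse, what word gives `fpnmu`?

Shifts by position in liner: pos 0: l→u (+9), pos 1: i→q (+8), pos 2: n→w (+9), pos 3: e→m (+8) — repeating every 2. A repeating key of period 2 is used — shifts +9, +8 over and over.
Decoding fpnmu: f−9=w, p−8=h, n−9=e, m−8=e, u−9=l.

wheel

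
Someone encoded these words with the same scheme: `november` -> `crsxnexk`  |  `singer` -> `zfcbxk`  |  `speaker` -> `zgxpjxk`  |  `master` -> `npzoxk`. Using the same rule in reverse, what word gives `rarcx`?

n(13)→c(2) and o(14)→r(17) fit y≡15x+15 (mod 26); the inverse of 15 mod 26 is 7. Treating letters as 0–25, the rule is x ↦ 15x + 15 (mod 26).
Decoding rarcx: r(17)→7·(17−15)≡14=o; a(0)→7·(0−15)≡25=z; r(17)→7·(17−15)≡14=o; c(2)→7·(2−15)≡13=n; x(23)→7·(23−15)≡4=e (all mod 26).

ozone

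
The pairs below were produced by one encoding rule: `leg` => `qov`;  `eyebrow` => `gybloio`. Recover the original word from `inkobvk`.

already

The output letters match the input read backwards, each shifted +10: leg reversed is gel. Two steps: reverse the string, then apply a Caesar shift of +10.
Undoing it on inkobvk: shift back: i−10=y, n−10=d, k−10=a, o−10=e, b−10=r, v−10=l, k−10=a → ydaerla; then reverse → already.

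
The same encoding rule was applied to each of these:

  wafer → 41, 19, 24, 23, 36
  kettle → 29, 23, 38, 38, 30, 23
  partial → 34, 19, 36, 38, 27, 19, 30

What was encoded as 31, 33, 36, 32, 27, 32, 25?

morning

w is letter #23 and maps to 41: an offset of 18. Letters become their 1-based position plus 18 (so a→19, b→20, …).
Decoding 31, 33, 36, 32, 27, 32, 25: 31→(31−18)÷1=13=m, 33→(33−18)÷1=15=o, 36→(36−18)÷1=18=r, 32→(32−18)÷1=14=n, 27→(27−18)÷1=9=i, 32→(32−18)÷1=14=n, 25→(25−18)÷1=7=g.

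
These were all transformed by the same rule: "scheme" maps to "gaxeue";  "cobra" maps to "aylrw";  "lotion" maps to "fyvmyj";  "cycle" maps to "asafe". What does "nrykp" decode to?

s(18)→g(6) and c(2)→a(0) fit y≡15x+22 (mod 26); the inverse of 15 mod 26 is 7. Each letter's alphabet position (a=0..z=25) is mapped through 15·x+22 mod 26 — an affine cipher.
Undoing it on nrykp: n(13)→7·(13−22)≡15=p; r(17)→7·(17−22)≡17=r; y(24)→7·(24−22)≡14=o; k(10)→7·(10−22)≡20=u; p(15)→7·(15−22)≡3=d (all mod 26).

proud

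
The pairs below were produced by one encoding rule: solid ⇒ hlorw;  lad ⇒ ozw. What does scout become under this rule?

hxlfg

Each pair mirrors across the alphabet (s↔h, o↔l, l↔o): positions sum to 25. Letters are reflected about the middle of the alphabet (position → 25−position): Atbash.
For scout: s↔h, c↔x, o↔l, u↔f, t↔g.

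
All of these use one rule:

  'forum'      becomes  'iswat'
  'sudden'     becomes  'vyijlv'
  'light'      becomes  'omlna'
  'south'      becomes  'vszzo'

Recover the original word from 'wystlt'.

In forum: f→i is +3, o→s is +4, r→w is +5, u→a is +6 — the shift increases by 1 each position. The shift increases by 1 at each position, starting from +3: 3, 4, 5, ….
Reversing it on wystlt: w−3=t, y−4=u, s−5=n, t−6=n, l−7=e, t−8=l.

tunnel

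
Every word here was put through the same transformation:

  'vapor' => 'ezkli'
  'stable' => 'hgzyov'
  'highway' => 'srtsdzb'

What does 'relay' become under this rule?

ivozb

Each pair mirrors across the alphabet (v↔e, a↔z, p↔k): positions sum to 25. This is the alphabet-reversal cipher (Atbash): a becomes z, b becomes y, etc.
Applying it to relay: r↔i, e↔v, l↔o, a↔z, y↔b.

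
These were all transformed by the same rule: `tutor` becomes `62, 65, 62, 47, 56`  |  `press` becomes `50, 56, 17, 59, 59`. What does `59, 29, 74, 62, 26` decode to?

t(#20)→62 and u(#21)→65: differences scale by 3, so n = 3·pos + 2. Each letter becomes 3×(its alphabet position, a=1..z=26) + 2.
Undoing it on 59, 29, 74, 62, 26: 59→(59−2)÷3=19=s, 29→(29−2)÷3=9=i, 74→(74−2)÷3=24=x, 62→(62−2)÷3=20=t, 26→(26−2)÷3=8=h.

sixth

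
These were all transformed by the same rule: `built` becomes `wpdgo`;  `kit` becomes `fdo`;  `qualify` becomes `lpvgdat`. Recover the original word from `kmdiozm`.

printer

Compare letters: b→w is +21, u→p is +21, i→d is +21 — a constant shift. Each letter is shifted forward by 21 in the alphabet (a Caesar shift of +21).
Undoing it on kmdiozm: k−21=p, m−21=r, d−21=i, i−21=n, o−21=t, z−21=e, m−21=r.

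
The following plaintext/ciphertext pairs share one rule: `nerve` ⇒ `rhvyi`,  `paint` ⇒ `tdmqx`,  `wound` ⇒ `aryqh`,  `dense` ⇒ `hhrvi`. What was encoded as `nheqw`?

jeans

It's a Vigenère-style cipher with numeric key [4,3]: position i shifts by key[i mod 2].
Reversing it on nheqw: n−4=j, h−3=e, e−4=a, q−3=n, w−4=s.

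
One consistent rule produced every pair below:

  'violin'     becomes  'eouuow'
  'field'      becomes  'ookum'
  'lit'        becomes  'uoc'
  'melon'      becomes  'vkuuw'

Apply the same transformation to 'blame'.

The rule splits by letter class: vowels +6, consonants +9.
For blame: b(cons)+9=k, l(cons)+9=u, a(vowel)+6=g, m(cons)+9=v, e(vowel)+6=k.

kugvk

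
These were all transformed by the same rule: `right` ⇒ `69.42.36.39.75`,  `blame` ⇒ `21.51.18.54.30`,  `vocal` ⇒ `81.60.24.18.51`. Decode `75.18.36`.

tag

r(#18)→69 and i(#9)→42: differences scale by 3, so n = 3·pos + 15. With a=1..z=26, the number is 3·pos + 15.
Reversing it on 75.18.36: 75→(75−15)÷3=20=t, 18→(18−15)÷3=1=a, 36→(36−15)÷3=7=g.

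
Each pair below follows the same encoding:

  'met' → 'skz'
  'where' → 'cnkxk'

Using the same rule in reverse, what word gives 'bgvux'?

vapor

Compare letters: m→s is +6, e→k is +6, t→z is +6 — a constant shift. Each letter is shifted forward by 6 in the alphabet (a Caesar shift of +6).
Decoding bgvux: b−6=v, g−6=a, v−6=p, u−6=o, x−6=r.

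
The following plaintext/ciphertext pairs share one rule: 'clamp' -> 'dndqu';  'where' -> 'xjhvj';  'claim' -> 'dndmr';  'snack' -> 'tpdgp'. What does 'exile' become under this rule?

The shift increases by 1 at each position, starting from +1: 1, 2, 3, ….
Applying it to exile: e+1=f, x+2=z, i+3=l, l+4=p, e+5=j.

fzlpj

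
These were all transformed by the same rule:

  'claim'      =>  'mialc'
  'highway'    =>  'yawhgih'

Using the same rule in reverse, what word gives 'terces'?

secret

It's just the letters in reverse order.
Undoing it on terces: then reverse → secret.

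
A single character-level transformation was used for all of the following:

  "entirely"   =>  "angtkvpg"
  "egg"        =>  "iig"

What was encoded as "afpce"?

The output letters match the input read backwards, each shifted +2: entirely reversed is yleritne. Two steps: reverse the string, then apply a Caesar shift of +2.
Reversing it on afpce: shift back: a−2=y, f−2=d, p−2=n, c−2=a, e−2=c → ydnac; then reverse → candy.

candy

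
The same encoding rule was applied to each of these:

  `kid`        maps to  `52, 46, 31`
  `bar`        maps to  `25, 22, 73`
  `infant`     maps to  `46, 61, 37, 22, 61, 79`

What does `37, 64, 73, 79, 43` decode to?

k(#11)→52 and i(#9)→46: differences scale by 3, so n = 3·pos + 19. The formula is n = 3×(alphabet index, a=1) + 19.
Undoing it on 37, 64, 73, 79, 43: 37→(37−19)÷3=6=f, 64→(64−19)÷3=15=o, 73→(73−19)÷3=18=r, 79→(79−19)÷3=20=t, 43→(43−19)÷3=8=h.

forth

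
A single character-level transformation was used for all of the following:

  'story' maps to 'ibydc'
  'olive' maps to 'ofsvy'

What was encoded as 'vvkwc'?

small

Two steps: reverse the string, then apply a Caesar shift of +10.
Undoing it on vvkwc: shift back: v−10=l, v−10=l, k−10=a, w−10=m, c−10=s → llams; then reverse → small.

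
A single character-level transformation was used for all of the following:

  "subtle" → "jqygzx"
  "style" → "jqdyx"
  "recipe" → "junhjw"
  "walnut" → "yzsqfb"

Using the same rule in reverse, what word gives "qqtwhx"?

The output letters match the input read backwards, each shifted +5: subtle reversed is eltbus. Read the word backwards and shift each letter +5.
Undoing it on qqtwhx: shift back: q−5=l, q−5=l, t−5=o, w−5=r, h−5=c, x−5=s → llorcs; then reverse → scroll.

scroll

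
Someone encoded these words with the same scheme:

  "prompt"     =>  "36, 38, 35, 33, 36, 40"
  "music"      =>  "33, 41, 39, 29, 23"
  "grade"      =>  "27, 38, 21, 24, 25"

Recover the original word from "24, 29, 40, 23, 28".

p is letter #16 and maps to 36: an offset of 20. The number is (letter's place in the alphabet, a=1) + 20.
Reversing it on 24, 29, 40, 23, 28: 24→(24−20)÷1=4=d, 29→(29−20)÷1=9=i, 40→(40−20)÷1=20=t, 23→(23−20)÷1=3=c, 28→(28−20)÷1=8=h.

ditch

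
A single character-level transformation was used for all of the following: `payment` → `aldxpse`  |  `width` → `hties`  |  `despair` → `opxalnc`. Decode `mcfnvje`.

bracket

Shifts by position in payment: pos 0: p→a (+11), pos 1: a→l (+11), pos 2: y→d (+5), pos 3: m→x (+11), pos 4: e→p (+11), pos 5: n→s (+5) — repeating every 3. The shifts repeat in a cycle of length 3: positions 0,1,… shift by +11, +11, +5, then the pattern repeats.
Undoing it on mcfnvje: m−11=b, c−11=r, f−5=a, n−11=c, v−11=k, j−5=e, e−11=t.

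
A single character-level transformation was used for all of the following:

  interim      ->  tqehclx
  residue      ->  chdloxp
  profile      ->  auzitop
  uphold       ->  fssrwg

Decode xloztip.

midwife

Shifts by position in interim: pos 0: i→t (+11), pos 1: n→q (+3), pos 2: t→e (+11), pos 3: e→h (+3) — repeating every 2. The shifts repeat in a cycle of length 2: positions 0,1,… shift by +11, +3, then the pattern repeats.
Undoing it on xloztip: x−11=m, l−3=i, o−11=d, z−3=w, t−11=i, i−3=f, p−11=e.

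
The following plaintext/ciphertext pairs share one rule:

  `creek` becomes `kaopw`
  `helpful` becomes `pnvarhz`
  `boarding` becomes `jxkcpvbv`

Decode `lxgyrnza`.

Letter i (0-indexed) is shifted by i+8, so successive shifts are 8, 9, 10, ….
Decoding lxgyrnza: l−8=d, x−9=o, g−10=w, y−11=n, r−12=f, n−13=a, z−14=l, a−15=l.

downfall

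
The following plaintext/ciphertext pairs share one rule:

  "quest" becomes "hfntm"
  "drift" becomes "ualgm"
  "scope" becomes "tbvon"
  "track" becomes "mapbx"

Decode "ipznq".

bagel

q(16)→h(7) and u(20)→f(5) fit y≡19x+15 (mod 26); the inverse of 19 mod 26 is 11. This is an affine cipher: with a=0,…,z=25, each position x becomes (19x+15) mod 26.
Undoing it on ipznq: i(8)→11·(8−15)≡1=b; p(15)→11·(15−15)≡0=a; z(25)→11·(25−15)≡6=g; n(13)→11·(13−15)≡4=e; q(16)→11·(16−15)≡11=l (all mod 26).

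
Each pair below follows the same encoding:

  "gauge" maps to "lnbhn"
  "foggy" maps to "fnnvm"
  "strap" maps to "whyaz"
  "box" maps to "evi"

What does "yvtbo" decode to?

The output letters match the input read backwards, each shifted +7: gauge reversed is eguag. Two steps: reverse the string, then apply a Caesar shift of +7.
Undoing it on yvtbo: shift back: y−7=r, v−7=o, t−7=m, b−7=u, o−7=h → romuh; then reverse → humor.

humor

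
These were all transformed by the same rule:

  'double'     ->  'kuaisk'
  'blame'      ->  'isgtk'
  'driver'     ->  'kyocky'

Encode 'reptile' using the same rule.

The shift depends on letter class: consonant d→k is +7, but vowel o→u is +6. The rule splits by letter class: vowels +6, consonants +7.
On reptile: r(cons)+7=y, e(vowel)+6=k, p(cons)+7=w, t(cons)+7=a, i(vowel)+6=o, l(cons)+7=s, e(vowel)+6=k.

ykwaosk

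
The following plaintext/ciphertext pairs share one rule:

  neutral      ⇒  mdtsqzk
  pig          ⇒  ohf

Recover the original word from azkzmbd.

balance

This is a Caesar cipher with shift 25.
Decoding azkzmbd: a−25=b, z−25=a, k−25=l, z−25=a, m−25=n, b−25=c, d−25=e.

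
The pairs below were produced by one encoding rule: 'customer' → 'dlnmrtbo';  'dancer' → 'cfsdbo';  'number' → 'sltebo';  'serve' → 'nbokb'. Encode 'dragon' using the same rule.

c(2)→d(3) and u(20)→l(11) fit y≡25x+5 (mod 26); the inverse of 25 mod 26 is 25. Treating letters as 0–25, the rule is x ↦ 25x + 5 (mod 26).
Applying it to dragon: d(3)→25·3+5≡2=c; r(17)→25·17+5≡14=o; a(0)→25·0+5≡5=f; g(6)→25·6+5≡25=z; o(14)→25·14+5≡17=r; n(13)→25·13+5≡18=s (all mod 26).

cofzrs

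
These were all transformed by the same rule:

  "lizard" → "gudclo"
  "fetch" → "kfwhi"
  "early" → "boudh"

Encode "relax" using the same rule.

adohu

Two steps: reverse the string, then apply a Caesar shift of +3.
On relax: reverse → xaler; then shift: x+3=a, a+3=d, l+3=o, e+3=h, r+3=u.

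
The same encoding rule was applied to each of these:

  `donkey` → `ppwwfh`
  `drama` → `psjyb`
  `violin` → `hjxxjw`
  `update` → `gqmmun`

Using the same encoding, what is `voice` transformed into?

hprof

Shifts by position in donkey: pos 0: d→p (+12), pos 1: o→p (+1), pos 2: n→w (+9), pos 3: k→w (+12), pos 4: e→f (+1), pos 5: y→h (+9) — repeating every 3. It's a Vigenère-style cipher with numeric key [12,1,9]: position i shifts by key[i mod 3].
For voice: v+12=h, o+1=p, i+9=r, c+12=o, e+1=f.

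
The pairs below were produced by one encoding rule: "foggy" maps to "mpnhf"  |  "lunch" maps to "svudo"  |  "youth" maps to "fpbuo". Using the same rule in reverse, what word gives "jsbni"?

crumb

Shifts by position in foggy: pos 0: f→m (+7), pos 1: o→p (+1), pos 2: g→n (+7), pos 3: g→h (+1) — repeating every 2. It's a Vigenère-style cipher with numeric key [7,1]: position i shifts by key[i mod 2].
Undoing it on jsbni: j−7=c, s−1=r, b−7=u, n−1=m, i−7=b.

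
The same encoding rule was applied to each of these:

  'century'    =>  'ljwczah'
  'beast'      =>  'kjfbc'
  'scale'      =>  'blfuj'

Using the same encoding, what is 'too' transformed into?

The shift depends on letter class: consonant c→l is +9, but vowel e→j is +5. The rule splits by letter class: vowels +5, consonants +9.
Applying it to too: t(cons)+9=c, o(vowel)+5=t, o(vowel)+5=t.

ctt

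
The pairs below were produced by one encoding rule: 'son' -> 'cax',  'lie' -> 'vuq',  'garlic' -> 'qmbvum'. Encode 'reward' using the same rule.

The shift depends on letter class: consonant s→c is +10, but vowel o→a is +12. Two shifts are in play — +12 for a/e/i/o/u, +10 for every other letter.
Applying it to reward: r(cons)+10=b, e(vowel)+12=q, w(cons)+10=g, a(vowel)+12=m, r(cons)+10=b, d(cons)+10=n.

bqgmbn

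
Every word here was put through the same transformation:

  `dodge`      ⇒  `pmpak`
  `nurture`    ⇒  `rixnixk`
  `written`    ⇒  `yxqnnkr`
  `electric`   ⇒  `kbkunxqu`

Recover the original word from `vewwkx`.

hammer

d(3)→p(15) and o(14)→m(12) fit y≡21x+4 (mod 26); the inverse of 21 mod 26 is 5. Treating letters as 0–25, the rule is x ↦ 21x + 4 (mod 26).
Undoing it on vewwkx: v(21)→5·(21−4)≡7=h; e(4)→5·(4−4)≡0=a; w(22)→5·(22−4)≡12=m; w(22)→5·(22−4)≡12=m; k(10)→5·(10−4)≡4=e; x(23)→5·(23−4)≡17=r (all mod 26).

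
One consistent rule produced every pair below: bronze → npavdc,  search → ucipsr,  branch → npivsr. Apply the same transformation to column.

b(1)→n(13) and r(17)→p(15) fit y≡5x+8 (mod 26); the inverse of 5 mod 26 is 21. Each letter's alphabet position (a=0..z=25) is mapped through 5·x+8 mod 26 — an affine cipher.
For column: c(2)→5·2+8≡18=s; o(14)→5·14+8≡0=a; l(11)→5·11+8≡11=l; u(20)→5·20+8≡4=e; m(12)→5·12+8≡16=q; n(13)→5·13+8≡21=v (all mod 26).

saleqv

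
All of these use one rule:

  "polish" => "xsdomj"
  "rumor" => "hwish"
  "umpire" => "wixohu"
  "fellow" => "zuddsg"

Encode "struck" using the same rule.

mrhwky

p(15)→x(23) and o(14)→s(18) fit y≡5x+0 (mod 26); the inverse of 5 mod 26 is 21. Treating letters as 0–25, the rule is x ↦ 5x + 0 (mod 26).
On struck: s(18)→5·18+0≡12=m; t(19)→5·19+0≡17=r; r(17)→5·17+0≡7=h; u(20)→5·20+0≡22=w; c(2)→5·2+0≡10=k; k(10)→5·10+0≡24=y (all mod 26).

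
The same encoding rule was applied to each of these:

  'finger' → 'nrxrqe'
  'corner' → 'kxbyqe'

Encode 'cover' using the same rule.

kxfpd

In finger: f→n is +8, i→r is +9, n→x is +10, g→r is +11 — the shift increases by 1 each position. Each letter shifts forward by (position + 8), i.e. 8, 9, 10, … — the shift grows by one for each successive letter.
For cover: c+8=k, o+9=x, v+10=f, e+11=p, r+12=d.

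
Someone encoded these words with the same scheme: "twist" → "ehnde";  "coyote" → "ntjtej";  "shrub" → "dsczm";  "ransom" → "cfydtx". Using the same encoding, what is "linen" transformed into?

wnyjy

The shift depends on letter class: consonant t→e is +11, but vowel i→n is +5. Vowels shift forward by 5 and consonants shift forward by 11.
For linen: l(cons)+11=w, i(vowel)+5=n, n(cons)+11=y, e(vowel)+5=j, n(cons)+11=y.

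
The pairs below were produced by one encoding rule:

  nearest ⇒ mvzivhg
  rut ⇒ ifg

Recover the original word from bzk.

yap

Each pair mirrors across the alphabet (n↔m, e↔v, a↔z): positions sum to 25. Each letter is replaced by its mirror in the alphabet: a↔z, b↔y, c↔x, and so on (the Atbash cipher).
Reversing it on bzk: b↔y, z↔a, k↔p.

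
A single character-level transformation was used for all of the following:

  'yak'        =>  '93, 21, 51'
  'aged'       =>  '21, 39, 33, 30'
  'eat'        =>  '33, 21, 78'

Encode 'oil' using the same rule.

Each letter becomes 3×(its alphabet position, a=1..z=26) + 18.
Applying it to oil: o=15→63, i=9→45, l=12→54.

63, 45, 54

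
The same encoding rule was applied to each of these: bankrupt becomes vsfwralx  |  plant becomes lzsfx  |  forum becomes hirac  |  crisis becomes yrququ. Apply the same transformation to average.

b(1)→v(21) and a(0)→s(18) fit y≡3x+18 (mod 26); the inverse of 3 mod 26 is 9. This is an affine cipher: with a=0,…,z=25, each position x becomes (3x+18) mod 26.
Applying it to average: a(0)→3·0+18≡18=s; v(21)→3·21+18≡3=d; e(4)→3·4+18≡4=e; r(17)→3·17+18≡17=r; a(0)→3·0+18≡18=s; g(6)→3·6+18≡10=k; e(4)→3·4+18≡4=e (all mod 26).

sderske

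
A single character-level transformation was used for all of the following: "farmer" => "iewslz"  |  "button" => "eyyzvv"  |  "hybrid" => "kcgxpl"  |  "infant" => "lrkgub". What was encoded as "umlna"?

Each letter shifts forward by (position + 3), i.e. 3, 4, 5, … — the shift grows by one for each successive letter.
Decoding umlna: u−3=r, m−4=i, l−5=g, n−6=h, a−7=t.

right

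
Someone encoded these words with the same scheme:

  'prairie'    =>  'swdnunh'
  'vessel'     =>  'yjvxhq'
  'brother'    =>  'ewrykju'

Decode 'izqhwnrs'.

Shifts by position in prairie: pos 0: p→s (+3), pos 1: r→w (+5), pos 2: a→d (+3), pos 3: i→n (+5) — repeating every 2. It's a Vigenère-style cipher with numeric key [3,5]: position i shifts by key[i mod 2].
Decoding izqhwnrs: i−3=f, z−5=u, q−3=n, h−5=c, w−3=t, n−5=i, r−3=o, s−5=n.

function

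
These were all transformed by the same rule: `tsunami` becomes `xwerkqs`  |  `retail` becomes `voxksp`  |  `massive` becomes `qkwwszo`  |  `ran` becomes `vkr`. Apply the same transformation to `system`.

The shift depends on letter class: consonant t→x is +4, but vowel u→e is +10. The rule splits by letter class: vowels +10, consonants +4.
On system: s(cons)+4=w, y(cons)+4=c, s(cons)+4=w, t(cons)+4=x, e(vowel)+10=o, m(cons)+4=q.

wcwxoq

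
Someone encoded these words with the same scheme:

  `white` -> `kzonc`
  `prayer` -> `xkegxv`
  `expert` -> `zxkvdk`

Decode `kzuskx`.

The output letters match the input read backwards, each shifted +6: white reversed is etihw. Two steps: reverse the string, then apply a Caesar shift of +6.
Decoding kzuskx: shift back: k−6=e, z−6=t, u−6=o, s−6=m, k−6=e, x−6=r → etomer; then reverse → remote.

remote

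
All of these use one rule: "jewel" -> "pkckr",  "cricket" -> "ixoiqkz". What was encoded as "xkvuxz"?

report

Compare letters: j→p is +6, e→k is +6, w→c is +6 — a constant shift. Every letter moves 6 places later in the alphabet, wrapping around z→a.
Decoding xkvuxz: x−6=r, k−6=e, v−6=p, u−6=o, x−6=r, z−6=t.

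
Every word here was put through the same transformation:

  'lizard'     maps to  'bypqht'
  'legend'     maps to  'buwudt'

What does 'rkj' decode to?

Compare letters: l→b is +16, i→y is +16, z→p is +16 — a constant shift. This is a Caesar cipher with shift 16.
Undoing it on rkj: r−16=b, k−16=u, j−16=t.

but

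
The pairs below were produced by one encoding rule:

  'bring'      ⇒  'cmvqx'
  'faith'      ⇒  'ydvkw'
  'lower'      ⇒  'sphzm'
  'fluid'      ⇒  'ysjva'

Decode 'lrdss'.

small

Each letter's alphabet position (a=0..z=25) is mapped through 25·x+3 mod 26 — an affine cipher.
Decoding lrdss: l(11)→25·(11−3)≡18=s; r(17)→25·(17−3)≡12=m; d(3)→25·(3−3)≡0=a; s(18)→25·(18−3)≡11=l; s(18)→25·(18−3)≡11=l (all mod 26).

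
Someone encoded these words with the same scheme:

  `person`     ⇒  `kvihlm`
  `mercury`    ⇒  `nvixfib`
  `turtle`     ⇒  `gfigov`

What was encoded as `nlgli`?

Each pair mirrors across the alphabet (p↔k, e↔v, r↔i): positions sum to 25. This is the alphabet-reversal cipher (Atbash): a becomes z, b becomes y, etc.
Decoding nlgli: n↔m, l↔o, g↔t, l↔o, i↔r.

motor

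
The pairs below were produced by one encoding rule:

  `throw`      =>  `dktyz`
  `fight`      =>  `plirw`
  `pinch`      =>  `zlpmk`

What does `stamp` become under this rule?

Shifts by position in throw: pos 0: t→d (+10), pos 1: h→k (+3), pos 2: r→t (+2), pos 3: o→y (+10), pos 4: w→z (+3) — repeating every 3. The shifts repeat in a cycle of length 3: positions 0,1,… shift by +10, +3, +2, then the pattern repeats.
Applying it to stamp: s+10=c, t+3=w, a+2=c, m+10=w, p+3=s.

cwcws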